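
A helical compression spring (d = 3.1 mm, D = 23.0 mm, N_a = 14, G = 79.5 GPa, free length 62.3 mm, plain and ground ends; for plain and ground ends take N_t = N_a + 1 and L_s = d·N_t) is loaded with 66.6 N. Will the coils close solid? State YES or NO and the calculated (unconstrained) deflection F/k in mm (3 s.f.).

k = Gd⁴/(8D³N_a) = (79.5×10³)(3.1⁴)/(8·23.0³·14) = 5.3878 N/mm
N_t = 15; L_s = 3.1·15 = 46.5 mm; δ_solid = L₀ − L_s = 62.3 − 46.5 = 15.8 mm
δ = F/k = 66.6/5.3878 = 12.361 mm
δ < δ_solid → spring does not go solid

NO, δ = 12.4 mm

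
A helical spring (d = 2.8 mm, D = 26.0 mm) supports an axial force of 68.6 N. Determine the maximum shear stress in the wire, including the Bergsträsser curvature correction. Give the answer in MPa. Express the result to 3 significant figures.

Spring index C = D/d = 26.0/2.8 = 9.2857
K_B = (4C+2)/(4C−3) = 39.143/34.143 = 1.1464
τ₀ = 8FD/(πd³) = 8·68.6·26.0/(π·2.8³) = 14268.8/68.964 = 206.9 MPa
τ_max = K·τ₀ = 1.1464 × 206.9 = 237.2 MPa

237 MPa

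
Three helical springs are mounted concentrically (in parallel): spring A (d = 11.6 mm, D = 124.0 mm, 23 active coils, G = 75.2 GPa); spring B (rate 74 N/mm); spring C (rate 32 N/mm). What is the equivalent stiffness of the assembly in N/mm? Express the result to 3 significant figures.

110 N/mm

k_A = Gd⁴/(8D³N_a) = (75.2×10³)(11.6⁴)/(8·124.0³·23) = 3.8812 N/mm
Parallel: k_eq = 3.8812 + 74 + 32 = 109.88 N/mm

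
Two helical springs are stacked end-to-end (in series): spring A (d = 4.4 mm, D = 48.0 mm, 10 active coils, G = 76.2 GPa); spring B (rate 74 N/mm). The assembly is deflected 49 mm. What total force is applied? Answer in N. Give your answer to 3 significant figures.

152 N

k_A = Gd⁴/(8D³N_a) = (76.2×10³)(4.4⁴)/(8·48.0³·10) = 3.2281 N/mm
Series: 1/k_eq = 1/3.2281 + 1/74 = 0.32329; k_eq = 3.0932 N/mm
F = k_eq·δ = 3.0932·49 = 151.57 N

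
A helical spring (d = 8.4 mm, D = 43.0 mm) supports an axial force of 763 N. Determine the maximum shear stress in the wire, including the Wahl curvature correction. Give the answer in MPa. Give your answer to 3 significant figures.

184 MPa

Spring index C = D/d = 43.0/8.4 = 5.1190
K_W = (4C−1)/(4C−4) + 0.615/C = 19.476/16.476 + 0.1201 = 1.3022
τ₀ = 8FD/(πd³) = 8·763·43.0/(π·8.4³) = 262472/1862 = 140.96 MPa
τ_max = K·τ₀ = 1.3022 × 140.96 = 183.56 MPa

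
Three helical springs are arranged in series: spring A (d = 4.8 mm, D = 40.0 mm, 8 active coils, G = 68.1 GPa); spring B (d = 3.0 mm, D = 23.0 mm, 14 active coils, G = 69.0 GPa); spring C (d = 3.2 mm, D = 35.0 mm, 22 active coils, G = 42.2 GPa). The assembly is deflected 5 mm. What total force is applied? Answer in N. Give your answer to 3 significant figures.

k_A = Gd⁴/(8D³N_a) = (68.1×10³)(4.8⁴)/(8·40.0³·8) = 8.8258 N/mm
k_B = Gd⁴/(8D³N_a) = (69.0×10³)(3.0⁴)/(8·23.0³·14) = 4.1014 N/mm
k_C = Gd⁴/(8D³N_a) = (42.2×10³)(3.2⁴)/(8·35.0³·22) = 0.5864 N/mm
Series: 1/k_eq = 1/8.8258 + 1/4.1014 + 1/0.5864 = 2.0624; k_eq = 0.48486 N/mm
F = k_eq·δ = 0.48486·5 = 2.4243 N

2.42 N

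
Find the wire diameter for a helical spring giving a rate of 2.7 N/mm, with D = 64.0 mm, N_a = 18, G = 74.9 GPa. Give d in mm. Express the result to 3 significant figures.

d = (8D³N_a·k / G)^(1/4) = (8·64.0³·18·2.7 / (74.9×10³))^0.25
  = (1360.8)^0.25 = 6.0736 mm

6.07 mm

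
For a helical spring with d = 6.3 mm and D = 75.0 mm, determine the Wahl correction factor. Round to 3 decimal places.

C = D/d = 75.0/6.3 = 11.9048
K_W = (4C−1)/(4C−4) + 0.615/C = 46.619/43.619 + 0.0517 = 1.1204

1.120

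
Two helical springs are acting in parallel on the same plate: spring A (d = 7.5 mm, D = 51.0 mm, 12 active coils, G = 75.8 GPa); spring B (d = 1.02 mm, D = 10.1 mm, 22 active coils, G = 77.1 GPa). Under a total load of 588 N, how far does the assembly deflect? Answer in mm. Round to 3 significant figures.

k_A = Gd⁴/(8D³N_a) = (75.8×10³)(7.5⁴)/(8·51.0³·12) = 18.834 N/mm
k_B = Gd⁴/(8D³N_a) = (77.1×10³)(1.02⁴)/(8·10.1³·22) = 0.46023 N/mm
Parallel: k_eq = 18.834 + 0.46023 = 19.294 N/mm
δ = F/k_eq = 588/19.294 = 30.476 mm

30.5 mm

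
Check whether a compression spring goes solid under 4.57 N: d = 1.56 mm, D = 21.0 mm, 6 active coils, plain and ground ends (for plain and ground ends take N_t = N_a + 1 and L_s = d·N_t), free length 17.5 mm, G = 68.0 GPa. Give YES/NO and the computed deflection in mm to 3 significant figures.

k = Gd⁴/(8D³N_a) = (68.0×10³)(1.56⁴)/(8·21.0³·6) = 0.90596 N/mm
N_t = 7; L_s = 1.56·7 = 10.92 mm; δ_solid = L₀ − L_s = 17.5 − 10.92 = 6.58 mm
δ = F/k = 4.57/0.90596 = 5.0444 mm
δ < δ_solid → spring does not go solid

NO, δ = 5.04 mm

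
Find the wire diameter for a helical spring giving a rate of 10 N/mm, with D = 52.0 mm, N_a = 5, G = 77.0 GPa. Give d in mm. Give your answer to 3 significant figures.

5.20 mm

d = (8D³N_a·k / G)^(1/4) = (8·52.0³·5·10 / (77.0×10³))^0.25
  = (730.43)^0.25 = 5.1987 mm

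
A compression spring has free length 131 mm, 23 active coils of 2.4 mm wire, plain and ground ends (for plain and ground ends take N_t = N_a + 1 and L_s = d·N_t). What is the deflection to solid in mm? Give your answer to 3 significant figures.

N_t = 24; L_s = 2.4·24 = 57.6 mm
δ_solid = L₀ − L_s = 131 − 57.6 = 73.4 mm

73.4 mm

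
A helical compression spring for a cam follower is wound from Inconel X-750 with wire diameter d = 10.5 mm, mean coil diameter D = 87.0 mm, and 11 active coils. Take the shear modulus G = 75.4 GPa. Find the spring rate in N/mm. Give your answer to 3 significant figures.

k = Gd⁴/(8D³N_a) = (75.4×10³ × 10.5⁴) / (8 × 87.0³ × 11)
  = 9.16492e+08 / 5.79483e+07 = 15.816 N/mm

15.8 N/mm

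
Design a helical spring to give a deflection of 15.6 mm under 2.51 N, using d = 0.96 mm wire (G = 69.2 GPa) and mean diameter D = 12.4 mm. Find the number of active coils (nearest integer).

24

Required rate k = F/δ = 2.51/15.6 = 0.1609 N/mm
N_a = Gd⁴/(8D³k) = (69.2×10³ × 0.96⁴)/(8 × 12.4³ × 0.1609)
    = 58774.8 / 2454.17 = 23.95 → 24 coils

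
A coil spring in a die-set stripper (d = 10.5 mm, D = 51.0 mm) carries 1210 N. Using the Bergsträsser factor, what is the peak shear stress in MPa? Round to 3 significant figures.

177 MPa

Spring index C = D/d = 51.0/10.5 = 4.8571
K_B = (4C+2)/(4C−3) = 21.429/16.429 = 1.3043
τ₀ = 8FD/(πd³) = 8·1210·51.0/(π·10.5³) = 493680/3636.8 = 135.75 MPa
τ_max = K·τ₀ = 1.3043 × 135.75 = 177.06 MPa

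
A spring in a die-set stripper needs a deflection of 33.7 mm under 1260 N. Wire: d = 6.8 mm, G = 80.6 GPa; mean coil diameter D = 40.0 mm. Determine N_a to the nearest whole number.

9

Required rate k = F/δ = 1260/33.7 = 37.389 N/mm
N_a = Gd⁴/(8D³k) = (80.6×10³ × 6.8⁴)/(8 × 40.0³ × 37.389)
    = 1.72334e+08 / 1.9143e+07 = 9.002 → 9 coils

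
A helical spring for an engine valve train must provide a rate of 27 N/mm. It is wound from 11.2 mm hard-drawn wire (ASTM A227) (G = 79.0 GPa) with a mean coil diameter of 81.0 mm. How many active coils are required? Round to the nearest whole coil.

N_a = Gd⁴/(8D³k) = (79.0×10³ × 11.2⁴)/(8 × 81.0³ × 27)
    = 1.24308e+09 / 1.14791e+08 = 10.83 → 11 coils

11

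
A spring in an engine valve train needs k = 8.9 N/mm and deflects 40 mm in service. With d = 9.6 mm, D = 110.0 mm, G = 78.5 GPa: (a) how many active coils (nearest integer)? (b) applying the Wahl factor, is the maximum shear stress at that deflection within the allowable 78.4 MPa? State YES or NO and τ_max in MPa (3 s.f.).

(a) 7 coils; (b) NO, τ_max = 127 MPa

N_a = Gd⁴/(8D³k) = (78.5×10³)(9.6⁴)/(8·110.0³·8.9) = 7.036 → N_a = 7
Actual rate k = Gd⁴/(8D³·7) = 8.9452 N/mm
Working load F = kδ = 8.9452·40 = 357.81 N
C = 110.0/9.6 = 11.4583; K_W = (4C−1)/(4C−4)+0.615/C = 1.1254
τ_max = K_W·8FD/(πd³) = 1.1254·113.28 = 127.49 MPa
τ_max > 78.4 MPa → exceeds allowable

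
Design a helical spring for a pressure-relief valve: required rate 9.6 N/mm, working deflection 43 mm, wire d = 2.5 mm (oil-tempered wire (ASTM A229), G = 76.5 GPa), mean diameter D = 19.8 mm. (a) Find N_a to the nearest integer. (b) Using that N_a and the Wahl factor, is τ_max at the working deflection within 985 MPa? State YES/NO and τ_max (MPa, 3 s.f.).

(a) 5 coils; (b) NO, τ_max = 1580 MPa

N_a = Gd⁴/(8D³k) = (76.5×10³)(2.5⁴)/(8·19.8³·9.6) = 5.013 → N_a = 5
Actual rate k = Gd⁴/(8D³·5) = 9.6242 N/mm
Working load F = kδ = 9.6242·43 = 413.84 N
C = 19.8/2.5 = 7.9200; K_W = (4C−1)/(4C−4)+0.615/C = 1.1860
τ_max = K_W·8FD/(πd³) = 1.1860·1335.4 = 1583.9 MPa
τ_max > 985 MPa → exceeds allowable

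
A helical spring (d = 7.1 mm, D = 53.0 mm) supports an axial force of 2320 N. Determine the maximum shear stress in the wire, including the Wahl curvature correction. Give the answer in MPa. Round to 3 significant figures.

1050 MPa

Spring index C = D/d = 53.0/7.1 = 7.4648
K_W = (4C−1)/(4C−4) + 0.615/C = 28.859/25.859 + 0.0824 = 1.1984
τ₀ = 8FD/(πd³) = 8·2320·53.0/(π·7.1³) = 983680/1124.4 = 874.84 MPa
τ_max = K·τ₀ = 1.1984 × 874.84 = 1048.4 MPa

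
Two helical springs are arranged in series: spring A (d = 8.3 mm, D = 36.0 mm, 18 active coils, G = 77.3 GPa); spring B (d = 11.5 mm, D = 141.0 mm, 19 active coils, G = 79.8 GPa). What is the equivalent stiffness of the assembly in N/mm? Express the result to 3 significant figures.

3.09 N/mm

k_A = Gd⁴/(8D³N_a) = (77.3×10³)(8.3⁴)/(8·36.0³·18) = 54.604 N/mm
k_B = Gd⁴/(8D³N_a) = (79.8×10³)(11.5⁴)/(8·141.0³·19) = 3.2756 N/mm
Series: 1/k_eq = 1/54.604 + 1/3.2756 = 0.3236; k_eq = 3.0902 N/mm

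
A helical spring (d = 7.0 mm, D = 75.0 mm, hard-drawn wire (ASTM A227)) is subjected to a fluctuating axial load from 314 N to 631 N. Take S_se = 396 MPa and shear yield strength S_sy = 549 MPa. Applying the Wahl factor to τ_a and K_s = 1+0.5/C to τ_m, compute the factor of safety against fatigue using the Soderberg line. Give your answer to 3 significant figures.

C = D/d = 75.0/7.0 = 10.7143; K_W = (4C−1)/(4C−4)+0.615/C = 1.1346; K_s = 1+0.5/C = 1.0467
F_a = (F_max−F_min)/2 = 158.5 N; F_m = (F_max+F_min)/2 = 472.5 N
τ_a = K_W·8F_aD/(πd³) = 1.1346 × 88.254 = 100.13 MPa
τ_m = K_s·8F_mD/(πd³) = 1.0467 × 263.09 = 275.37 MPa
Soderberg: 1/n_f = τ_a/S_se + τ_m/S_sy = 100.13/396 + 275.37/549 = 0.25286 + 0.50159 = 0.75445
n_f = 1/0.75445 = 1.325

1.33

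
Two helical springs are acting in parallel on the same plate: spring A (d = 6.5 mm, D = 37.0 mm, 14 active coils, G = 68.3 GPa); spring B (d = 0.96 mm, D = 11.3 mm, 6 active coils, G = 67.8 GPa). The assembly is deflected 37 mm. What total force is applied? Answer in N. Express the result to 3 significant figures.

k_A = Gd⁴/(8D³N_a) = (68.3×10³)(6.5⁴)/(8·37.0³·14) = 21.491 N/mm
k_B = Gd⁴/(8D³N_a) = (67.8×10³)(0.96⁴)/(8·11.3³·6) = 0.83145 N/mm
Parallel: k_eq = 21.491 + 0.83145 = 22.322 N/mm
F = k_eq·δ = 22.322·37 = 825.92 N

826 N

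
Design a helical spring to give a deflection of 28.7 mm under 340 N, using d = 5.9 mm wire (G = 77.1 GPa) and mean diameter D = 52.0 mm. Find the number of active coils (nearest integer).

7

Required rate k = F/δ = 340/28.7 = 11.847 N/mm
N_a = Gd⁴/(8D³k) = (77.1×10³ × 5.9⁴)/(8 × 52.0³ × 11.847)
    = 9.34249e+07 / 1.33259e+07 = 7.011 → 7 coils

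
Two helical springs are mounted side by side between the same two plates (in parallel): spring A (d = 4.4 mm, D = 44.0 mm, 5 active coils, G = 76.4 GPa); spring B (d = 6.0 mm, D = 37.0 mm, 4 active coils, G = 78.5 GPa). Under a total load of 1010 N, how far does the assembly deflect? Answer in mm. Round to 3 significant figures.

k_A = Gd⁴/(8D³N_a) = (76.4×10³)(4.4⁴)/(8·44.0³·5) = 8.404 N/mm
k_B = Gd⁴/(8D³N_a) = (78.5×10³)(6.0⁴)/(8·37.0³·4) = 62.765 N/mm
Parallel: k_eq = 8.404 + 62.765 = 71.169 N/mm
δ = F/k_eq = 1010/71.169 = 14.192 mm

14.2 mm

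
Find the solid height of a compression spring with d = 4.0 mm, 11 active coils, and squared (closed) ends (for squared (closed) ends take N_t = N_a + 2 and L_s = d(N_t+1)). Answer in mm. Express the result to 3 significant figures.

squared (closed) ends: N_t = N_a + 2 = 11 + 2 = 13
L_s = d·(N_t+1) = 4.0 × 14 = 56 mm

56.0 mm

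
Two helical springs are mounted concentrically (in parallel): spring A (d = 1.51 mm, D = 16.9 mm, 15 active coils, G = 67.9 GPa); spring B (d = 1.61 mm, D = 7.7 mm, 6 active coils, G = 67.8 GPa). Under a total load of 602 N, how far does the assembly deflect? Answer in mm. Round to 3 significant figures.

28.1 mm

k_A = Gd⁴/(8D³N_a) = (67.9×10³)(1.51⁴)/(8·16.9³·15) = 0.60945 N/mm
k_B = Gd⁴/(8D³N_a) = (67.8×10³)(1.61⁴)/(8·7.7³·6) = 20.788 N/mm
Parallel: k_eq = 0.60945 + 20.788 = 21.398 N/mm
δ = F/k_eq = 602/21.398 = 28.134 mm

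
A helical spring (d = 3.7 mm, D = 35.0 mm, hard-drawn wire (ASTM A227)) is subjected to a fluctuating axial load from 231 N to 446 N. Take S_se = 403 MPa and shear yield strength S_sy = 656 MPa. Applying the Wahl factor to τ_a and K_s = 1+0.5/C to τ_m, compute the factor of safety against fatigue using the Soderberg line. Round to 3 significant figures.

C = D/d = 35.0/3.7 = 9.4595; K_W = (4C−1)/(4C−4)+0.615/C = 1.1537; K_s = 1+0.5/C = 1.0529
F_a = (F_max−F_min)/2 = 107.5 N; F_m = (F_max+F_min)/2 = 338.5 N
τ_a = K_W·8F_aD/(πd³) = 1.1537 × 189.15 = 218.22 MPa
τ_m = K_s·8F_mD/(πd³) = 1.0529 × 595.61 = 627.09 MPa
Soderberg: 1/n_f = τ_a/S_se + τ_m/S_sy = 218.22/403 + 627.09/656 = 0.54149 + 0.95593 = 1.4974
n_f = 1/1.4974 = 0.6678

0.668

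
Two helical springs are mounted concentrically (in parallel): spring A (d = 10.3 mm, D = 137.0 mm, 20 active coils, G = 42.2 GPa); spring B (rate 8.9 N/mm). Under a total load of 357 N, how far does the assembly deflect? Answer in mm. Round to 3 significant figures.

k_A = Gd⁴/(8D³N_a) = (42.2×10³)(10.3⁴)/(8·137.0³·20) = 1.1545 N/mm
Parallel: k_eq = 1.1545 + 8.9 = 10.054 N/mm
δ = F/k_eq = 357/10.054 = 35.507 mm

35.5 mm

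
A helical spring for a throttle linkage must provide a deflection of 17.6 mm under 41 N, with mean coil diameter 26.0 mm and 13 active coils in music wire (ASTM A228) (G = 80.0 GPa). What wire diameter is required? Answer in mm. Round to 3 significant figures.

Required rate k = F/δ = 41/17.6 = 2.3295 N/mm
d = (8D³N_a·k / G)^(1/4) = (8·26.0³·13·2.3295 / (80.0×10³))^0.25
  = (53.227)^0.25 = 2.7011 mm

2.70 mm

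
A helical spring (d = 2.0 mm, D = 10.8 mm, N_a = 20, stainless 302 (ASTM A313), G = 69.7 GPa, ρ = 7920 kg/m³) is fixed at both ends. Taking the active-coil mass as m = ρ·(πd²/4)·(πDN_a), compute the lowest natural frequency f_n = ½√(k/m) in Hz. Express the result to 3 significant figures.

k = Gd⁴/(8D³N_a) = (69.7×10³)(2.0⁴)/(8·10.8³·20) = 5.533 N/mm = 5533 N/m
Wire length L = πDN_a = π·10.8·20 = 678.58 mm
m = ρ·(πd²/4)·L = 7920 × 3.1416×10⁻⁶ m² × 0.67858 m = 0.016884 kg
f_n = ½√(k/m) = 0.5·√(5533/0.016884) = 0.5·√(3.277e+05) = 286.23 Hz

286 Hz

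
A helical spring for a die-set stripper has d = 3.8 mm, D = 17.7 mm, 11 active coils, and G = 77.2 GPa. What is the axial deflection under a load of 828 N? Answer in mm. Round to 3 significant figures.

25.1 mm

k = Gd⁴/(8D³N_a) = (77.2×10³)(3.8⁴)/(8·17.7³·11) = 32.987 N/mm
δ = F/k = 828 / 32.987 = 25.1 mm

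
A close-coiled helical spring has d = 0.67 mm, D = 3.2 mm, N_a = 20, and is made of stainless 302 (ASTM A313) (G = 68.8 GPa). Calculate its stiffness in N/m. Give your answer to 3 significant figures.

2640 N/m

k = Gd⁴/(8D³N_a) = (68.8×10³ × 0.67⁴) / (8 × 3.2³ × 20)
  = 13864 / 5242.88 = 2.6443 N/mm = 2644.3 N/m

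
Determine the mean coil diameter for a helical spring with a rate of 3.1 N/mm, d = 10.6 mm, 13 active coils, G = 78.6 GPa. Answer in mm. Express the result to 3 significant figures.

145 mm

D = (Gd⁴/(8N_a·k))^(1/3) = (78.6×10³·10.6⁴/(8·13·3.1))^(1/3)
  = (3.07787e+06)^(1/3) = 145.4623 mm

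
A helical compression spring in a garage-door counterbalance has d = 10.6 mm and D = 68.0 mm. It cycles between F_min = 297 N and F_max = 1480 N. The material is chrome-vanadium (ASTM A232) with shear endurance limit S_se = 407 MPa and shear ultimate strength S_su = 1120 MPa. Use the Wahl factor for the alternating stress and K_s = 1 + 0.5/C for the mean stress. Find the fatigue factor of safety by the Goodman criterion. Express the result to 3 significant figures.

C = D/d = 68.0/10.6 = 6.4151; K_W = (4C−1)/(4C−4)+0.615/C = 1.2344; K_s = 1+0.5/C = 1.0779
F_a = (F_max−F_min)/2 = 591.5 N; F_m = (F_max+F_min)/2 = 888.5 N
τ_a = K_W·8F_aD/(πd³) = 1.2344 × 85.998 = 106.15 MPa
τ_m = K_s·8F_mD/(πd³) = 1.0779 × 129.18 = 139.25 MPa
Goodman: 1/n_f = τ_a/S_se + τ_m/S_su = 106.15/407 + 139.25/1120 = 0.26082 + 0.12433 = 0.38514
n_f = 1/0.38514 = 2.596

2.60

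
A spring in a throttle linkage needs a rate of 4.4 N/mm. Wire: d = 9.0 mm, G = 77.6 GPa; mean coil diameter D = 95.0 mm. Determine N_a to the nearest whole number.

N_a = Gd⁴/(8D³k) = (77.6×10³ × 9.0⁴)/(8 × 95.0³ × 4.4)
    = 5.09134e+08 / 3.01796e+07 = 16.87 → 17 coils

17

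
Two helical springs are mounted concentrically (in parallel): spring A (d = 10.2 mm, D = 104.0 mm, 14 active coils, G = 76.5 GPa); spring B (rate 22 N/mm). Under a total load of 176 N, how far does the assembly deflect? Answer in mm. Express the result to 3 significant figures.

k_A = Gd⁴/(8D³N_a) = (76.5×10³)(10.2⁴)/(8·104.0³·14) = 6.5727 N/mm
Parallel: k_eq = 6.5727 + 22 = 28.573 N/mm
δ = F/k_eq = 176/28.573 = 6.1597 mm

6.16 mm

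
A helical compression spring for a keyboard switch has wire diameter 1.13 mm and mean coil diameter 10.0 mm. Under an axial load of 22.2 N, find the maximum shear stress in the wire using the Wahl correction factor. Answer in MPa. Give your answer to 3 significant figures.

Spring index C = D/d = 10.0/1.13 = 8.8496
K_W = (4C−1)/(4C−4) + 0.615/C = 34.398/31.398 + 0.0695 = 1.1650
τ₀ = 8FD/(πd³) = 8·22.2·10.0/(π·1.13³) = 1776/4.533 = 391.79 MPa
τ_max = K·τ₀ = 1.1650 × 391.79 = 456.46 MPa

456 MPa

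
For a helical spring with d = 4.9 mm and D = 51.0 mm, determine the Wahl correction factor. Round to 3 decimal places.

1.139

C = D/d = 51.0/4.9 = 10.4082
K_W = (4C−1)/(4C−4) + 0.615/C = 40.633/37.633 + 0.0591 = 1.1388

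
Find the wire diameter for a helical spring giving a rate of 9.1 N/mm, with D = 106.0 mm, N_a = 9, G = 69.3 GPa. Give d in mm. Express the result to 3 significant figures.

10.3 mm

d = (8D³N_a·k / G)^(1/4) = (8·106.0³·9·9.1 / (69.3×10³))^0.25
  = (11261)^0.25 = 10.3012 mm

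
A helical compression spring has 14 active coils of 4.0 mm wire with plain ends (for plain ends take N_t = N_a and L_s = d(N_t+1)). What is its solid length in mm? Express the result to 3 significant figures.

plain ends: N_t = N_a = 14
L_s = d·(N_t+1) = 4.0 × 15 = 60 mm

60.0 mm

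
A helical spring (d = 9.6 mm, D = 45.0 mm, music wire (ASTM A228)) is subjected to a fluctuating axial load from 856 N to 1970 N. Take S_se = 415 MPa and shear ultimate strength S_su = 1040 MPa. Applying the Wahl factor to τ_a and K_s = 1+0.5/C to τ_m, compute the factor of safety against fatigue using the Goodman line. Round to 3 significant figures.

C = D/d = 45.0/9.6 = 4.6875; K_W = (4C−1)/(4C−4)+0.615/C = 1.3346; K_s = 1+0.5/C = 1.1067
F_a = (F_max−F_min)/2 = 557 N; F_m = (F_max+F_min)/2 = 1413 N
τ_a = K_W·8F_aD/(πd³) = 1.3346 × 72.143 = 96.281 MPa
τ_m = K_s·8F_mD/(πd³) = 1.1067 × 183.01 = 202.53 MPa
Goodman: 1/n_f = τ_a/S_se + τ_m/S_su = 96.281/415 + 202.53/1040 = 0.23200 + 0.19474 = 0.42675
n_f = 1/0.42675 = 2.343

2.34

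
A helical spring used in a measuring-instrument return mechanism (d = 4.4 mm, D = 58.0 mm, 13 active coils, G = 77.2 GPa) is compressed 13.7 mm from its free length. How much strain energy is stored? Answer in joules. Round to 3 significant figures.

k = Gd⁴/(8D³N_a) = (77.2×10³)(4.4⁴)/(8·58.0³·13) = 1.426 N/mm
U = ½kδ² = 0.5 × 1.426 × 13.7² = 133.82 N·mm = 0.13382 J

0.134 J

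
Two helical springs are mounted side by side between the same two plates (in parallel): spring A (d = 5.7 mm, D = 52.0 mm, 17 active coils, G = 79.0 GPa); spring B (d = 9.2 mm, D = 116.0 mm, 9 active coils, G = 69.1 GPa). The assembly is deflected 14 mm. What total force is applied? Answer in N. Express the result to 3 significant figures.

123 N

k_A = Gd⁴/(8D³N_a) = (79.0×10³)(5.7⁴)/(8·52.0³·17) = 4.3609 N/mm
k_B = Gd⁴/(8D³N_a) = (69.1×10³)(9.2⁴)/(8·116.0³·9) = 4.4048 N/mm
Parallel: k_eq = 4.3609 + 4.4048 = 8.7657 N/mm
F = k_eq·δ = 8.7657·14 = 122.72 N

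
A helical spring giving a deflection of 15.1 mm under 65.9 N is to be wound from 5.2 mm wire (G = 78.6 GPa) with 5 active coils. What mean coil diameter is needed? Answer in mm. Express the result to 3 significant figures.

Required rate k = F/δ = 65.9/15.1 = 4.3642 N/mm
D = (Gd⁴/(8N_a·k))^(1/3) = (78.6×10³·5.2⁴/(8·5·4.3642))^(1/3)
  = (329206)^(1/3) = 69.0487 mm

69.0 mm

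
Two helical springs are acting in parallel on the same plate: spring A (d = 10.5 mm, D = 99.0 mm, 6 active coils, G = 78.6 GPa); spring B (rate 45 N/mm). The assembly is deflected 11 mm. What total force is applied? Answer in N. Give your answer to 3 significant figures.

721 N

k_A = Gd⁴/(8D³N_a) = (78.6×10³)(10.5⁴)/(8·99.0³·6) = 20.513 N/mm
Parallel: k_eq = 20.513 + 45 = 65.513 N/mm
F = k_eq·δ = 65.513·11 = 720.64 N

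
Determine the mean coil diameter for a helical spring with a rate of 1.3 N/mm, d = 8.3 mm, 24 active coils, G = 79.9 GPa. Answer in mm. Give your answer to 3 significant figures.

115 mm

D = (Gd⁴/(8N_a·k))^(1/3) = (79.9×10³·8.3⁴/(8·24·1.3))^(1/3)
  = (1.5192e+06)^(1/3) = 114.9577 mm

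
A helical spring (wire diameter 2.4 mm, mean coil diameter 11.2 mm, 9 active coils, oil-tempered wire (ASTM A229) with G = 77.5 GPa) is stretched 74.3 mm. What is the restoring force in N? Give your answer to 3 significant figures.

1890 N

k = Gd⁴/(8D³N_a) = (77.5×10³)(2.4⁴)/(8·11.2³·9) = 25.419 N/mm
F = k·δ = 25.419 × 74.3 = 1888.6 N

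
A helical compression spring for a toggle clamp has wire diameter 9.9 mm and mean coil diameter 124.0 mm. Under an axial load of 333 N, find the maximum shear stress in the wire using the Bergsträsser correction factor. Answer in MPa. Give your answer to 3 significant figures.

120 MPa

Spring index C = D/d = 124.0/9.9 = 12.5253
K_B = (4C+2)/(4C−3) = 52.101/47.101 = 1.1062
τ₀ = 8FD/(πd³) = 8·333·124.0/(π·9.9³) = 330336/3048.3 = 108.37 MPa
τ_max = K·τ₀ = 1.1062 × 108.37 = 119.87 MPa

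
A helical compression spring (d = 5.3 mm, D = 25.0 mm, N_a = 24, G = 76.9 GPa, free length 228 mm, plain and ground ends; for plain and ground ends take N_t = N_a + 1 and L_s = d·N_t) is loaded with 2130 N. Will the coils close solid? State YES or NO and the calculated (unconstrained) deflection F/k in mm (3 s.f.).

YES, δ = 105 mm

k = Gd⁴/(8D³N_a) = (76.9×10³)(5.3⁴)/(8·25.0³·24) = 20.226 N/mm
N_t = 25; L_s = 5.3·25 = 132.5 mm; δ_solid = L₀ − L_s = 228 − 132.5 = 95.5 mm
δ = F/k = 2130/20.226 = 105.31 mm
δ ≥ δ_solid → spring goes solid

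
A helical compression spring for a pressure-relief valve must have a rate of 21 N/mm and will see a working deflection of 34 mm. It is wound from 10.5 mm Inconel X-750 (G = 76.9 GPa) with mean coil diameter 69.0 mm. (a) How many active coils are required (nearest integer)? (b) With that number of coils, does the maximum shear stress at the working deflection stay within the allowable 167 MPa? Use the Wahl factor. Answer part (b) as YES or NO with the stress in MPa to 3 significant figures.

N_a = Gd⁴/(8D³k) = (76.9×10³)(10.5⁴)/(8·69.0³·21) = 16.94 → N_a = 17
Actual rate k = Gd⁴/(8D³·17) = 20.922 N/mm
Working load F = kδ = 20.922·34 = 711.34 N
C = 69.0/10.5 = 6.5714; K_W = (4C−1)/(4C−4)+0.615/C = 1.2282
τ_max = K_W·8FD/(πd³) = 1.2282·107.97 = 132.61 MPa
τ_max ≤ 167 MPa → acceptable

(a) 17 coils; (b) YES, τ_max = 133 MPa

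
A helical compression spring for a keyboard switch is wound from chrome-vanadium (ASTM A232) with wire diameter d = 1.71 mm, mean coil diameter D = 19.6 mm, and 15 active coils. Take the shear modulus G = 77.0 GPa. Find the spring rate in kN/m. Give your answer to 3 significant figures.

0.729 kN/m

k = Gd⁴/(8D³N_a) = (77.0×10³ × 1.71⁴) / (8 × 19.6³ × 15)
  = 658378 / 903544 = 0.72866 N/mm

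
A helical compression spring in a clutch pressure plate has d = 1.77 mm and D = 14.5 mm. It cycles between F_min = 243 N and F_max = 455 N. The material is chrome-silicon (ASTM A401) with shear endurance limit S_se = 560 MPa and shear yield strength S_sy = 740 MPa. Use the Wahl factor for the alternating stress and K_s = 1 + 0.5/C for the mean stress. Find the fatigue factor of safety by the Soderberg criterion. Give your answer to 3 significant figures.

C = D/d = 14.5/1.77 = 8.1921; K_W = (4C−1)/(4C−4)+0.615/C = 1.1794; K_s = 1+0.5/C = 1.0610
F_a = (F_max−F_min)/2 = 106 N; F_m = (F_max+F_min)/2 = 349 N
τ_a = K_W·8F_aD/(πd³) = 1.1794 × 705.82 = 832.41 MPa
τ_m = K_s·8F_mD/(πd³) = 1.0610 × 2323.9 = 2465.7 MPa
Soderberg: 1/n_f = τ_a/S_se + τ_m/S_sy = 832.41/560 + 2465.7/740 = 1.48645 + 3.33205 = 4.8185
n_f = 1/4.8185 = 0.2075

0.208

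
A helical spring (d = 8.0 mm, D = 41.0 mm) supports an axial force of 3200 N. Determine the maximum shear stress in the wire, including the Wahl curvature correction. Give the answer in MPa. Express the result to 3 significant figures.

Spring index C = D/d = 41.0/8.0 = 5.1250
K_W = (4C−1)/(4C−4) + 0.615/C = 19.500/16.500 + 0.1200 = 1.3018
τ₀ = 8FD/(πd³) = 8·3200·41.0/(π·8.0³) = 1.0496e+06/1608.5 = 652.54 MPa
τ_max = K·τ₀ = 1.3018 × 652.54 = 849.48 MPa

849 MPa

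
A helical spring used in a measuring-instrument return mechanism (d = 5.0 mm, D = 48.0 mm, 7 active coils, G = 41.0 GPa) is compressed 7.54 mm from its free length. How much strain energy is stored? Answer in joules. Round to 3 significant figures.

k = Gd⁴/(8D³N_a) = (41.0×10³)(5.0⁴)/(8·48.0³·7) = 4.1376 N/mm
U = ½kδ² = 0.5 × 4.1376 × 7.54² = 117.62 N·mm = 0.11762 J

0.118 J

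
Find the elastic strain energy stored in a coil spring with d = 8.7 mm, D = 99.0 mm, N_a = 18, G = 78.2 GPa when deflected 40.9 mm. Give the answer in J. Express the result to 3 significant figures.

2.68 J

k = Gd⁴/(8D³N_a) = (78.2×10³)(8.7⁴)/(8·99.0³·18) = 3.2064 N/mm
U = ½kδ² = 0.5 × 3.2064 × 40.9² = 2681.8 N·mm = 2.6818 J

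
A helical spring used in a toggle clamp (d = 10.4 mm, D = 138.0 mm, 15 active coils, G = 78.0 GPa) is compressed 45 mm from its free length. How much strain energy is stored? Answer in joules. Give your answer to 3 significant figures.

2.93 J

k = Gd⁴/(8D³N_a) = (78.0×10³)(10.4⁴)/(8·138.0³·15) = 2.8934 N/mm
U = ½kδ² = 0.5 × 2.8934 × 45² = 2929.6 N·mm = 2.9296 J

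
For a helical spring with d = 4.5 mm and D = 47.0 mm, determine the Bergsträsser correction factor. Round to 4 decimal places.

1.1289

C = D/d = 47.0/4.5 = 10.4444
K_B = (4C+2)/(4C−3) = 43.778/38.778 = 1.1289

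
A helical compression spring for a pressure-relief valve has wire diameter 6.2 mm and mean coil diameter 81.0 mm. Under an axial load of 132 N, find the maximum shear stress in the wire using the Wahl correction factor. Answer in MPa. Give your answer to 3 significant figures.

Spring index C = D/d = 81.0/6.2 = 13.0645
K_W = (4C−1)/(4C−4) + 0.615/C = 51.258/48.258 + 0.0471 = 1.1092
τ₀ = 8FD/(πd³) = 8·132·81.0/(π·6.2³) = 85536/748.73 = 114.24 MPa
τ_max = K·τ₀ = 1.1092 × 114.24 = 126.72 MPa

127 MPa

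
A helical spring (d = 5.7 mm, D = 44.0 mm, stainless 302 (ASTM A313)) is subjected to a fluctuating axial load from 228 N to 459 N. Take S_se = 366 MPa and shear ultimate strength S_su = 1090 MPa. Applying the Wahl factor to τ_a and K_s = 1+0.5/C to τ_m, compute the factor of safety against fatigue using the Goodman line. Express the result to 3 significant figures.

2.32

C = D/d = 44.0/5.7 = 7.7193; K_W = (4C−1)/(4C−4)+0.615/C = 1.1913; K_s = 1+0.5/C = 1.0648
F_a = (F_max−F_min)/2 = 115.5 N; F_m = (F_max+F_min)/2 = 343.5 N
τ_a = K_W·8F_aD/(πd³) = 1.1913 × 69.88 = 83.247 MPa
τ_m = K_s·8F_mD/(πd³) = 1.0648 × 207.82 = 221.28 MPa
Goodman: 1/n_f = τ_a/S_se + τ_m/S_su = 83.247/366 + 221.28/1090 = 0.22745 + 0.20301 = 0.43046
n_f = 1/0.43046 = 2.323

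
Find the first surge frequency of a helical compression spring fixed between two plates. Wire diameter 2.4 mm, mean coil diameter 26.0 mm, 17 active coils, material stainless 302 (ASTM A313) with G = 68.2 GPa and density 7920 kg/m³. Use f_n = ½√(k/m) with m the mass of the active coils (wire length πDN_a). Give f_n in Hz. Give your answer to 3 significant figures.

k = Gd⁴/(8D³N_a) = (68.2×10³)(2.4⁴)/(8·26.0³·17) = 0.94661 N/mm = 946.61 N/m
Wire length L = πDN_a = π·26.0·17 = 1388.6 mm
m = ρ·(πd²/4)·L = 7920 × 4.5239×10⁻⁶ m² × 1.3886 m = 0.049752 kg
f_n = ½√(k/m) = 0.5·√(946.61/0.049752) = 0.5·√(19027) = 68.968 Hz

69.0 Hz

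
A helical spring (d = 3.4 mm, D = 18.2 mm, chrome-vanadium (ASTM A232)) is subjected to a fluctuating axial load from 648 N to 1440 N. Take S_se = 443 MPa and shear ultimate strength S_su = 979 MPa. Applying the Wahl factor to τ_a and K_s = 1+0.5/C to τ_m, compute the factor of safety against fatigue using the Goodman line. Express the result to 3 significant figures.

C = D/d = 18.2/3.4 = 5.3529; K_W = (4C−1)/(4C−4)+0.615/C = 1.2872; K_s = 1+0.5/C = 1.0934
F_a = (F_max−F_min)/2 = 396 N; F_m = (F_max+F_min)/2 = 1044 N
τ_a = K_W·8F_aD/(πd³) = 1.2872 × 466.95 = 601.05 MPa
τ_m = K_s·8F_mD/(πd³) = 1.0934 × 1231 = 1346 MPa
Goodman: 1/n_f = τ_a/S_se + τ_m/S_su = 601.05/443 + 1346/979 = 1.35678 + 1.37491 = 2.7317
n_f = 1/2.7317 = 0.3661

0.366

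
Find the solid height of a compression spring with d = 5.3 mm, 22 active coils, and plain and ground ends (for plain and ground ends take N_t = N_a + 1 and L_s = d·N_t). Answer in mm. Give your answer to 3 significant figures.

plain and ground ends: N_t = N_a + 1 = 22 + 1 = 23
L_s = d·N_t = 5.3 × 23 = 121.9 mm

122 mm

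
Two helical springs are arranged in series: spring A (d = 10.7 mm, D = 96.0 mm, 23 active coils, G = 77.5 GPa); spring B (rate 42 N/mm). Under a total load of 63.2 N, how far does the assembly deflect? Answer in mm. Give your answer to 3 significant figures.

k_A = Gd⁴/(8D³N_a) = (77.5×10³)(10.7⁴)/(8·96.0³·23) = 6.2403 N/mm
Series: 1/k_eq = 1/6.2403 + 1/42 = 0.18406; k_eq = 5.4331 N/mm
δ = F/k_eq = 63.2/5.4331 = 11.632 mm

11.6 mm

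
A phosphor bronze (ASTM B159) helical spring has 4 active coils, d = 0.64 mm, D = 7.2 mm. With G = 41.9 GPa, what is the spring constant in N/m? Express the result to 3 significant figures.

589 N/m

k = Gd⁴/(8D³N_a) = (41.9×10³ × 0.64⁴) / (8 × 7.2³ × 4)
  = 7029.65 / 11943.9 = 0.58855 N/mm = 588.55 N/m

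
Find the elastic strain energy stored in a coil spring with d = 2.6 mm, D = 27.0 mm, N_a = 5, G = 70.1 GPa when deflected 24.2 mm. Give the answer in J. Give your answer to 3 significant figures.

k = Gd⁴/(8D³N_a) = (70.1×10³)(2.6⁴)/(8·27.0³·5) = 4.0687 N/mm
U = ½kδ² = 0.5 × 4.0687 × 24.2² = 1191.4 N·mm = 1.1914 J

1.19 J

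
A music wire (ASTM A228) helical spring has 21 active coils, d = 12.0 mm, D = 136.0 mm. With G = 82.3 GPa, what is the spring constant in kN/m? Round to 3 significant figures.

k = Gd⁴/(8D³N_a) = (82.3×10³ × 12.0⁴) / (8 × 136.0³ × 21)
  = 1.70657e+09 / 4.22597e+08 = 4.0383 N/mm

4.04 kN/m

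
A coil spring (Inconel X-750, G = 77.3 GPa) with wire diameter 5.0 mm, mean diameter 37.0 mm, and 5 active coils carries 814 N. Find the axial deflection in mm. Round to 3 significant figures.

34.1 mm

k = Gd⁴/(8D³N_a) = (77.3×10³)(5.0⁴)/(8·37.0³·5) = 23.845 N/mm
δ = F/k = 814 / 23.845 = 34.137 mm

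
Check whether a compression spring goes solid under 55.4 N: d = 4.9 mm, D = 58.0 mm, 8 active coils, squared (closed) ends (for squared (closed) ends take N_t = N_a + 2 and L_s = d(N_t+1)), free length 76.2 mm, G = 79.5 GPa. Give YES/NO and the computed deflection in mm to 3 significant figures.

NO, δ = 15.1 mm

k = Gd⁴/(8D³N_a) = (79.5×10³)(4.9⁴)/(8·58.0³·8) = 3.6702 N/mm
N_t = 10; L_s = 4.9·11 = 53.9 mm; δ_solid = L₀ − L_s = 76.2 − 53.9 = 22.3 mm
δ = F/k = 55.4/3.6702 = 15.095 mm
δ < δ_solid → spring does not go solid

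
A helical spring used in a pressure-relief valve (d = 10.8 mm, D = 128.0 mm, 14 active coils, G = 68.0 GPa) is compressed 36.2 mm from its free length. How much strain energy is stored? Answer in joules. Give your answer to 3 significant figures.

k = Gd⁴/(8D³N_a) = (68.0×10³)(10.8⁴)/(8·128.0³·14) = 3.9387 N/mm
U = ½kδ² = 0.5 × 3.9387 × 36.2² = 2580.7 N·mm = 2.5807 J

2.58 J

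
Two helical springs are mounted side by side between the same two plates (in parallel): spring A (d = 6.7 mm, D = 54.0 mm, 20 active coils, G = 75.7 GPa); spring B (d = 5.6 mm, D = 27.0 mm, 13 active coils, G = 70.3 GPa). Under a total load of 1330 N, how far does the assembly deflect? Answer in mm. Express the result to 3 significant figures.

k_A = Gd⁴/(8D³N_a) = (75.7×10³)(6.7⁴)/(8·54.0³·20) = 6.0547 N/mm
k_B = Gd⁴/(8D³N_a) = (70.3×10³)(5.6⁴)/(8·27.0³·13) = 33.774 N/mm
Parallel: k_eq = 6.0547 + 33.774 = 39.829 N/mm
δ = F/k_eq = 1330/39.829 = 33.393 mm

33.4 mm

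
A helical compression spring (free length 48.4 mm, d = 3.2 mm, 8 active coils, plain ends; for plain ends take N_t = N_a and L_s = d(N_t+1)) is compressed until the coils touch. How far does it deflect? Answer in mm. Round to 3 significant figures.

19.6 mm

N_t = 8; L_s = 3.2·9 = 28.8 mm
δ_solid = L₀ − L_s = 48.4 − 28.8 = 19.6 mm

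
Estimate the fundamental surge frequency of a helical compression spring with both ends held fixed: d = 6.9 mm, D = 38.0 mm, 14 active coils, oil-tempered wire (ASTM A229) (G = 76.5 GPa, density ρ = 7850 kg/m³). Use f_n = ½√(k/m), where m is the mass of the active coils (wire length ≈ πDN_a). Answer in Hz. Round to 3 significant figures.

k = Gd⁴/(8D³N_a) = (76.5×10³)(6.9⁴)/(8·38.0³·14) = 28.216 N/mm = 28216 N/m
Wire length L = πDN_a = π·38.0·14 = 1671.3 mm
m = ρ·(πd²/4)·L = 7850 × 37.393×10⁻⁶ m² × 1.6713 m = 0.49059 kg
f_n = ½√(k/m) = 0.5·√(28216/0.49059) = 0.5·√(57513) = 119.91 Hz

120 Hz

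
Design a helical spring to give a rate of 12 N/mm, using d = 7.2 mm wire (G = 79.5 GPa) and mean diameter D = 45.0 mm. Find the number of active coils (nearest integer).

24

N_a = Gd⁴/(8D³k) = (79.5×10³ × 7.2⁴)/(8 × 45.0³ × 12)
    = 2.13647e+08 / 8.748e+06 = 24.42 → 24 coils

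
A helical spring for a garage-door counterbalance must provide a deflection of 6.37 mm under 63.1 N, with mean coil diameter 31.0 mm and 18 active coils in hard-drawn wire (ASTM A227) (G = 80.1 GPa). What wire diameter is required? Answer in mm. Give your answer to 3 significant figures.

4.80 mm

Required rate k = F/δ = 63.1/6.37 = 9.9058 N/mm
d = (8D³N_a·k / G)^(1/4) = (8·31.0³·18·9.9058 / (80.1×10³))^0.25
  = (530.52)^0.25 = 4.7993 mm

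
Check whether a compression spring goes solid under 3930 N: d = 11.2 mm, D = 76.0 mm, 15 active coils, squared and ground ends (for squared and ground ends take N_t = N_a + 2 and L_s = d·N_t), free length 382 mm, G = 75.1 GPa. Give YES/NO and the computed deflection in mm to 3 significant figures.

NO, δ = 175 mm

k = Gd⁴/(8D³N_a) = (75.1×10³)(11.2⁴)/(8·76.0³·15) = 22.433 N/mm
N_t = 17; L_s = 11.2·17 = 190.4 mm; δ_solid = L₀ − L_s = 382 − 190.4 = 191.6 mm
δ = F/k = 3930/22.433 = 175.19 mm
δ < δ_solid → spring does not go solid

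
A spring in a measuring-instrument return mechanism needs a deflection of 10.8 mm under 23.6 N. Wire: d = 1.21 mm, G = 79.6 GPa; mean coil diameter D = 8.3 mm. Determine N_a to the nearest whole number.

Required rate k = F/δ = 23.6/10.8 = 2.1852 N/mm
N_a = Gd⁴/(8D³k) = (79.6×10³ × 1.21⁴)/(8 × 8.3³ × 2.1852)
    = 170630 / 9995.68 = 17.07 → 17 coils

17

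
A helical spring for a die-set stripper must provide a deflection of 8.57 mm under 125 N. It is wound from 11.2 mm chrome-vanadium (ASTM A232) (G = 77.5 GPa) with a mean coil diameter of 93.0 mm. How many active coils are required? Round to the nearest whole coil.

Required rate k = F/δ = 125/8.57 = 14.586 N/mm
N_a = Gd⁴/(8D³k) = (77.5×10³ × 11.2⁴)/(8 × 93.0³ × 14.586)
    = 1.21948e+09 / 9.38573e+07 = 12.99 → 13 coils

13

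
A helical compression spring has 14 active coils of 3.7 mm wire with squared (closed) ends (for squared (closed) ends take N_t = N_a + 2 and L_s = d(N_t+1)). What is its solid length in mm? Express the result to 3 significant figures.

squared (closed) ends: N_t = N_a + 2 = 14 + 2 = 16
L_s = d·(N_t+1) = 3.7 × 17 = 62.9 mm

62.9 mm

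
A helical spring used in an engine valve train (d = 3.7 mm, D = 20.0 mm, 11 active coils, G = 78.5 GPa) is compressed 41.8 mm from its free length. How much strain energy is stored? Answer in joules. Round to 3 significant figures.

k = Gd⁴/(8D³N_a) = (78.5×10³)(3.7⁴)/(8·20.0³·11) = 20.898 N/mm
U = ½kδ² = 0.5 × 20.898 × 41.8² = 18257 N·mm = 18.257 J

18.3 J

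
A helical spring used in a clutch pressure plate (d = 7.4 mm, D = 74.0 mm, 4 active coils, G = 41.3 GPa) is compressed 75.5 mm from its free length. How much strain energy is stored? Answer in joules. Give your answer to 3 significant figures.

k = Gd⁴/(8D³N_a) = (41.3×10³)(7.4⁴)/(8·74.0³·4) = 9.5506 N/mm
U = ½kδ² = 0.5 × 9.5506 × 75.5² = 27220 N·mm = 27.22 J

27.2 J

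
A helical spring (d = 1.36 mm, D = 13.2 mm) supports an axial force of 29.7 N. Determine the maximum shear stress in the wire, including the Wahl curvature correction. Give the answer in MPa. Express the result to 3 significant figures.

456 MPa

Spring index C = D/d = 13.2/1.36 = 9.7059
K_W = (4C−1)/(4C−4) + 0.615/C = 37.824/34.824 + 0.0634 = 1.1495
τ₀ = 8FD/(πd³) = 8·29.7·13.2/(π·1.36³) = 3136.32/7.9025 = 396.88 MPa
τ_max = K·τ₀ = 1.1495 × 396.88 = 456.21 MPa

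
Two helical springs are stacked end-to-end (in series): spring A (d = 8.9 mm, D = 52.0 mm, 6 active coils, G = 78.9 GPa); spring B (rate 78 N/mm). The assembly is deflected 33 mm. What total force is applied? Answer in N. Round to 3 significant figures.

k_A = Gd⁴/(8D³N_a) = (78.9×10³)(8.9⁴)/(8·52.0³·6) = 73.348 N/mm
Series: 1/k_eq = 1/73.348 + 1/78 = 0.026454; k_eq = 37.801 N/mm
F = k_eq·δ = 37.801·33 = 1247.4 N

1250 N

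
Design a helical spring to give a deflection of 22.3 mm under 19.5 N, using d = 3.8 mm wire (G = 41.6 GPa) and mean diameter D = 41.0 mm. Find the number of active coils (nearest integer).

18

Required rate k = F/δ = 19.5/22.3 = 0.87444 N/mm
N_a = Gd⁴/(8D³k) = (41.6×10³ × 3.8⁴)/(8 × 41.0³ × 0.87444)
    = 8.67417e+06 / 482138 = 17.99 → 18 coils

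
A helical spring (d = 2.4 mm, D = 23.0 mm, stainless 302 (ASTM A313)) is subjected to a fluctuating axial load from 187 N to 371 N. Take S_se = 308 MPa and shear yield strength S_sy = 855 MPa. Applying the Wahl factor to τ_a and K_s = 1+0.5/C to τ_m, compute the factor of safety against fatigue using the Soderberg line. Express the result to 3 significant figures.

C = D/d = 23.0/2.4 = 9.5833; K_W = (4C−1)/(4C−4)+0.615/C = 1.1516; K_s = 1+0.5/C = 1.0522
F_a = (F_max−F_min)/2 = 92 N; F_m = (F_max+F_min)/2 = 279 N
τ_a = K_W·8F_aD/(πd³) = 1.1516 × 389.78 = 448.85 MPa
τ_m = K_s·8F_mD/(πd³) = 1.0522 × 1182.1 = 1243.7 MPa
Soderberg: 1/n_f = τ_a/S_se + τ_m/S_sy = 448.85/308 + 1243.7/855 = 1.45732 + 1.45465 = 2.912
n_f = 1/2.912 = 0.3434

0.343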